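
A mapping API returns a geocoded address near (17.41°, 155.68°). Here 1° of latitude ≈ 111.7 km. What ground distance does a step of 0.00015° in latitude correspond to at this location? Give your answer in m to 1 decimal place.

Along a meridian 0.00015° is 0.00015 × 111700 = 16.755 m.

16.8 m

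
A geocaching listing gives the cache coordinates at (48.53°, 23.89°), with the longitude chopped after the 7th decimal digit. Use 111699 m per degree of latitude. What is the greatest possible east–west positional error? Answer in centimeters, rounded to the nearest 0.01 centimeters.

Truncating at 7 decimal places can drop up to a full unit in the last place, so the longitude may be off by as much as 1e-07°.
Parallels shrink by cos φ, so at 48.53° a degree of longitude is 111699 × 0.6622 ≈ 73970.2 m.
East–west error: 1e-07° × 73970.2 m/° ≈ 0.00739702 m.
That is 0.00739702 m = 0.7397 cm.

0.74 centimeters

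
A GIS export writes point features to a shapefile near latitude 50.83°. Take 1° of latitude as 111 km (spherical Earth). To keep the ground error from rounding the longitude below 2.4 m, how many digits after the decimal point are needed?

5 decimal places

At 50.83° one degree of longitude covers 111000 × cos 50.83° ≈ 111000 × 0.6316 ≈ 70110.2 m.
With N decimal places the half-ulp bound is 0.5·10⁻ᴺ°, or 0.5·10⁻ᴺ × 70110.2 m on the ground.
Need 0.5 × 70110.2 × 10⁻ᴺ ≤ 2.4 → 10⁻ᴺ ≤ 6.846e-05, so N ≥ 4.16.
At 4 places the error can reach 3.51 m, but 5 places keeps it to 0.351 m.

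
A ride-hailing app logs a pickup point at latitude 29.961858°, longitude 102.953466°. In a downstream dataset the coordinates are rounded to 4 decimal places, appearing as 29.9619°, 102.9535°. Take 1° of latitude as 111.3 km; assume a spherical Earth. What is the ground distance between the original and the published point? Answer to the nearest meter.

6 meters

The latitude changed by -0.000042° and the longitude by -0.000034°.
North–south shift: -0.000042 × 111300 = -4.6746 m.
E–W at 29.9619°: -0.000034° × 111300 × cos 29.9619° = -0.000034 × 111300 × 0.8664 ≈ -3.27847 m.
Hypotenuse of the two orthogonal shifts: √(4.6746² + 3.27847²) = 5.70966 m.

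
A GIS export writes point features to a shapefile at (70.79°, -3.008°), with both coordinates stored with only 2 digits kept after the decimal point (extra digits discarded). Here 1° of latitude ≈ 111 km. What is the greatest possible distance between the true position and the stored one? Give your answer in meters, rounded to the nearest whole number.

Truncating at 2 decimal places can drop up to a full unit in the last place, so each coordinate may be off by as much as 0.01°.
North–south component: 0.01° × 111000 = 1110 m.
E–W at 70.79°: 0.01° × 111000 × cos 70.79° = 0.01 × 111000 × 0.3290 ≈ 365.225 m.
The two errors are perpendicular, so the maximum displacement is √(1110² + 365.225²) ≈ 1168.54 m.

1169 meters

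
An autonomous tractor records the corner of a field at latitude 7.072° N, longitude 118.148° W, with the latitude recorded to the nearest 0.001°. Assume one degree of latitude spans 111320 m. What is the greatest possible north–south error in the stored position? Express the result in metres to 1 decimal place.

Rounding to 3 decimal places leaves the latitude within ±0.0005° of the true value.
North–south distance: 0.0005° × 111320 m/° = 55.66 m.

55.7 metres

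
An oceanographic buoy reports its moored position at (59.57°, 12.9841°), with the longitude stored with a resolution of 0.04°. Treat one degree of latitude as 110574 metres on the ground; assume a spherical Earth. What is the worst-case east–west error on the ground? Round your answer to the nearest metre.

1120 metres

With a 0.04° grid the true value lies within half a step, ±0.04°/2 = ±0.02°, of the stored one.
One degree of longitude at 59.57° is 110574 × cos 59.57° ≈ 110574 × 0.5065 = 56004.1 m.
So at most 0.02° × 56004.1 ≈ 1120.08 m east–west.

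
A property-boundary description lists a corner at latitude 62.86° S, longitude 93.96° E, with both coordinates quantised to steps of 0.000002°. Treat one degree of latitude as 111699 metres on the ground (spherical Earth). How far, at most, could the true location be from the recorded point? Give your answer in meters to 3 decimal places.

With a 0.000002° grid the true value lies within half a step, ±0.000002°/2 = ±1e-06°, of the stored one.
Latitude error → 1e-06 × 111699 = 0.111699 m along the meridian.
E–W at 62.86°: 1e-06° × 111699 × cos 62.86° = 1e-06 × 111699 × 0.4562 ≈ 0.0509533 m.
Worst case both components are at the extreme and orthogonal: √(0.111699² + 0.0509533²) ≈ 0.122772 m.

0.123 meters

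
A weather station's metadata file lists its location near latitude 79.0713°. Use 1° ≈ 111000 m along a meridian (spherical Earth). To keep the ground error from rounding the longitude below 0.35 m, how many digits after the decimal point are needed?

At 79.0713° one degree of longitude covers 111000 × cos 79.0713° ≈ 111000 × 0.1896 ≈ 21044.2 m.
N decimal places → at most half a unit in the last place, 0.5 × 10⁻ᴺ° = 21044.2/2 × 10⁻ᴺ m.
Setting 10522.1 × 10⁻ᴺ ≤ 0.35 gives 10ᴺ ≥ 3.006e+04, i.e. N ≥ 4.48.
So 5 decimal places suffice (0.105 m); 4 would allow up to 1.05 m.

5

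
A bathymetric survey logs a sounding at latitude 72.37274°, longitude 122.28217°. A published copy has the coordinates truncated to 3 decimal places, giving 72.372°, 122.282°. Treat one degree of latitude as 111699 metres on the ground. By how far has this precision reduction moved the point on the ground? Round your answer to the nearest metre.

83 metres

The latitude changed by +0.00074° and the longitude by +0.00017°.
N–S: 0.00074° × 111699 m/° = 82.6573 m.
East–west at this latitude: 0.00017° × 111699 × cos 72.372° ≈ 0.00017 × 33826.4 = 5.7505 m.
Hypotenuse of the two orthogonal shifts: √(82.6573² + 5.7505²) = 82.8571 m.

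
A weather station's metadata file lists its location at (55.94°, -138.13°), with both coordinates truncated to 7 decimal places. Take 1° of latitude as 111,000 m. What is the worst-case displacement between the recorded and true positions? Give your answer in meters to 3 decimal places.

0.013 meters

Truncating at 7 decimal places can drop up to a full unit in the last place, so each coordinate may be off by as much as 1e-07°.
North–south component: 1e-07° × 111000 = 0.0111 m.
Longitude error → 1e-07 × 111000 × cos 55.94° = 1e-07 × 111000 × 0.5601 ≈ 0.00621667 m.
Combining orthogonally: (0.0111² + 0.00621667²)^½ ≈ 0.0127223 m.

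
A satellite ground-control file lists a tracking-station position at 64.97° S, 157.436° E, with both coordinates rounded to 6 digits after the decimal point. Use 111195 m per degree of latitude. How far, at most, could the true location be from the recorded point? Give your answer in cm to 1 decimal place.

6.0 cm

Rounding to 6 decimal places leaves each coordinate within ±5e-07° of the true value.
Latitude error → 5e-07 × 111195 = 0.0555975 m along the meridian.
Longitude error → 5e-07 × 111195 × cos 64.97° = 5e-07 × 111195 × 0.4231 ≈ 0.0235229 m.
Combining orthogonally: (0.0555975² + 0.0235229²)^½ ≈ 0.0603689 m.
That is 0.0603689 m = 6.0369 cm.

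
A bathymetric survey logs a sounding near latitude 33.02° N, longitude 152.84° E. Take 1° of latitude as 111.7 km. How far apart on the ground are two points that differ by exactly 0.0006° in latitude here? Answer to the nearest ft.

220 ft

0.0006° × 111700 m/° = 67.02 m.
In feet: 67.02 m ÷ 0.3048 ≈ 219.88 ft.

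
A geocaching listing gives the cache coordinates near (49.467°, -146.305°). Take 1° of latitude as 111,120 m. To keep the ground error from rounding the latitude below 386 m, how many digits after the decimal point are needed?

One degree of latitude covers 111120 m.
With N decimal places the half-ulp bound is 0.5·10⁻ᴺ°, or 0.5·10⁻ᴺ × 111120 m on the ground.
Need 0.5 × 111120 × 10⁻ᴺ ≤ 386 → 10⁻ᴺ ≤ 6.947e-03, so N ≥ 2.16.
N = 2 would give 556 m (too coarse); N = 3 gives 55.6 m ≤ 386 m.

3 decimal places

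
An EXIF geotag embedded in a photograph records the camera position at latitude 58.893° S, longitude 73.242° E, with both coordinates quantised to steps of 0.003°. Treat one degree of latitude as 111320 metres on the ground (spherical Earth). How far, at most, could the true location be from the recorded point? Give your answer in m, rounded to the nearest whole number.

With a 0.003° grid the true value lies within half a step, ±0.003°/2 = ±0.0015°, of the stored one.
N–S: 0.0015° × 111320 m/° = 166.98 m.
East–west component at 58.893°: 0.0015° × 111320 × cos 58.893° ≈ 0.0015 × 57512.1 ≈ 86.2682 m.
Combining orthogonally: (166.98² + 86.2682²)^½ ≈ 187.948 m.

188 m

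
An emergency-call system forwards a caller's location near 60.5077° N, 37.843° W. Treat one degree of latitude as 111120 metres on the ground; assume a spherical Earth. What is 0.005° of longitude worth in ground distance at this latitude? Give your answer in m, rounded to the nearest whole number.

274 m

One degree of longitude here spans 111120 × cos 60.5077° = 111120 × 0.4923 ≈ 54705.1 m; 0.005° of that is 273.526 m.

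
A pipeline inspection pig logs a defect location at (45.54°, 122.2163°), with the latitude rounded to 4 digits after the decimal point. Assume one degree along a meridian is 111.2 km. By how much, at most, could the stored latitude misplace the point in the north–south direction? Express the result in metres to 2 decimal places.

5.56 metres

Rounding to 4 decimal places leaves the latitude within ±5e-05° of the true value.
North–south distance: 5e-05° × 111200 m/° = 5.56 m.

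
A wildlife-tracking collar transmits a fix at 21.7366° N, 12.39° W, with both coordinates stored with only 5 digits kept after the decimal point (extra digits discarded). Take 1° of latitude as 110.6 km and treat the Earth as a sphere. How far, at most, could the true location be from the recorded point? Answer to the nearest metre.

Truncating at 5 decimal places can drop up to a full unit in the last place, so each coordinate may be off by as much as 1e-05°.
Latitude error → 1e-05 × 110600 = 1.106 m along the meridian.
E–W at 21.7366°: 1e-05° × 110600 × cos 21.7366° = 1e-05 × 110600 × 0.9289 ≈ 1.02736 m.
Combining orthogonally: (1.106² + 1.02736²)^½ ≈ 1.50954 m.

2 metres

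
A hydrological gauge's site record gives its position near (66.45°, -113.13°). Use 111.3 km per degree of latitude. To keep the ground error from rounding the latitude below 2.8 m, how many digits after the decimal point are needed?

One degree of latitude covers 111300 m.
With N decimal places the half-ulp bound is 0.5·10⁻ᴺ°, or 0.5·10⁻ᴺ × 111300 m on the ground.
Setting 55650 × 10⁻ᴺ ≤ 2.8 gives 10ᴺ ≥ 1.988e+04, i.e. N ≥ 4.30.
At 4 places the error can reach 5.57 m, but 5 places keeps it to 0.556 m.

5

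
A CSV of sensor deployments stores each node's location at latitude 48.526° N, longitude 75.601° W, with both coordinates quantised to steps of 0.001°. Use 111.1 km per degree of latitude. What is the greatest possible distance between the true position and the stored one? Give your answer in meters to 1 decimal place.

With a 0.001° grid the true value lies within half a step, ±0.001°/2 = ±0.0005°, of the stored one.
Latitude error → 0.0005 × 111100 = 55.55 m along the meridian.
Longitude error → 0.0005 × 111100 × cos 48.526° = 0.0005 × 111100 × 0.6623 ≈ 36.7897 m.
Worst case both components are at the extreme and orthogonal: √(55.55² + 36.7897²) ≈ 66.6279 m.

66.6 meters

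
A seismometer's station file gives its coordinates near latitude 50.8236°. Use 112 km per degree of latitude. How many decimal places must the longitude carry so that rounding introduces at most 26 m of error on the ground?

At 50.8236° one degree of longitude covers 112000 × cos 50.8236° ≈ 112000 × 0.6317 ≈ 70751.5 m.
N decimal places → at most half a unit in the last place, 0.5 × 10⁻ᴺ° = 70751.5/2 × 10⁻ᴺ m.
Setting 35375.8 × 10⁻ᴺ ≤ 26 gives 10ᴺ ≥ 1361, i.e. N ≥ 3.13.
N = 3 would give 35.4 m (too coarse); N = 4 gives 3.54 m ≤ 26 m.

4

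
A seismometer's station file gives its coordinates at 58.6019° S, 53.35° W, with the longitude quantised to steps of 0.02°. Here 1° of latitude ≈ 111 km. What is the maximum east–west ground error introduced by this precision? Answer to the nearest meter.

With a 0.02° grid the true value lies within half a step, ±0.02°/2 = ±0.01°, of the stored one.
One degree of longitude at 58.6019° is 111000 × cos 58.6019° ≈ 111000 × 0.5210 = 57828.9 m.
East–west error: 0.01° × 57828.9 m/° ≈ 578.289 m.

578 meters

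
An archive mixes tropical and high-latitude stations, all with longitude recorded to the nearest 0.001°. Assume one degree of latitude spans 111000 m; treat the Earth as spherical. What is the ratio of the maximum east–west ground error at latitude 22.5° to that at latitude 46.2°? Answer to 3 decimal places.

1.335

Rounding to 3 decimal places leaves the longitude within ±0.0005° of the true value.
At 22.5°: 0.0005° × 111000 × cos 22.5° = 0.0005 × 111000 × 0.9239 ≈ 51.275 m.
At 46.2°: 0.0005° × 111000 × cos 46.2° = 0.0005 × 111000 × 0.6921 ≈ 38.414 m.
Ratio: 51.275 / 38.414 = cos 22.5° / cos 46.2° ≈ 1.3348.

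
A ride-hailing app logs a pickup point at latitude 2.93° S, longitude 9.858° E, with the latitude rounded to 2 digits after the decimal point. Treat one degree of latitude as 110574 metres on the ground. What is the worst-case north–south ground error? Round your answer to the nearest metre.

Rounding to 2 decimal places leaves the latitude within ±0.005° of the true value.
Along the meridian that is 0.005° × 110574 m/° = 552.87 m.

553 metres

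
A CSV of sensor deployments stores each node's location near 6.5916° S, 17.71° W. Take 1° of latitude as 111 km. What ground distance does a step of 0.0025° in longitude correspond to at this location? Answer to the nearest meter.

0.0025° of longitude at 6.5916° is 0.0025 × 111000 × cos 6.5916° ≈ 0.0025 × 110266 = 275.666 m.

276 meters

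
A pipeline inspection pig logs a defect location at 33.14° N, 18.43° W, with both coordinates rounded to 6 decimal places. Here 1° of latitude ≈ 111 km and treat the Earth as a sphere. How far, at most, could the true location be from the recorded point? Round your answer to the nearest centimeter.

7 centimeters

Rounding to 6 decimal places leaves each coordinate within ±5e-07° of the true value.
N–S: 5e-07° × 111000 m/° = 0.0555 m.
East–west component at 33.14°: 5e-07° × 111000 × cos 33.14° ≈ 5e-07 × 92944.4 ≈ 0.0464722 m.
Worst case both components are at the extreme and orthogonal: √(0.0555² + 0.0464722²) ≈ 0.0723873 m.
That is 0.0723873 m = 7.2387 cm.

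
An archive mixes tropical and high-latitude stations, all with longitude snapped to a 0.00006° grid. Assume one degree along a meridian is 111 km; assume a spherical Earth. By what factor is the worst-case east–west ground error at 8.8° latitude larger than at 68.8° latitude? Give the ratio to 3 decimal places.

2.733

With a 0.00006° grid the true value lies within half a step, ±0.00006°/2 = ±3e-05°, of the stored one.
At 8.8°: 3e-05° × 111000 × cos 8.8° = 3e-05 × 111000 × 0.9882 ≈ 3.2908 m.
Error at 68.8° = 3e-05° × 111000 × cos 68.8° ≈ 3.33 × 0.3616 = 1.2042 m.
Ratio: 3.2908 / 1.2042 = cos 8.8° / cos 68.8° ≈ 2.7327.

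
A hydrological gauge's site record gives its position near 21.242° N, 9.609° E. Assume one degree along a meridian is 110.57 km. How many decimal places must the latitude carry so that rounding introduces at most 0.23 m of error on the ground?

6

One degree of latitude covers 110570 m.
With N decimal places the half-ulp bound is 0.5·10⁻ᴺ°, or 0.5·10⁻ᴺ × 110570 m on the ground.
Setting 55285 × 10⁻ᴺ ≤ 0.23 gives 10ᴺ ≥ 2.404e+05, i.e. N ≥ 5.38.
N = 5 would give 0.553 m (too coarse); N = 6 gives 0.0553 m ≤ 0.23 m.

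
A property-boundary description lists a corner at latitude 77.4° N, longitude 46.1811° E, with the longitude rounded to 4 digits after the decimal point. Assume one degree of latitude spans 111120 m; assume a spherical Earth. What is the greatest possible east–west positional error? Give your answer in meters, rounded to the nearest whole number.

Rounding to 4 decimal places leaves the longitude within ±5e-05° of the true value.
One degree of longitude at 77.4° is 111120 × cos 77.4° ≈ 111120 × 0.2181 = 24240.1 m.
Maximum E–W displacement: 5e-05 × 24240.1 = 1.212 m.

1 meters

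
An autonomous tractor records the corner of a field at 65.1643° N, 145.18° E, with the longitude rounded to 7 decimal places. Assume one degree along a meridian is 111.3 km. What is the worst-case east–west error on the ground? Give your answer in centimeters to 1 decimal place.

Rounding to 7 decimal places leaves the longitude within ±5e-08° of the true value.
Parallels shrink by cos φ, so at 65.1643° a degree of longitude is 111300 × 0.4200 ≈ 46748 m.
East–west error: 5e-08° × 46748 m/° ≈ 0.0023374 m.
That is 0.0023374 m = 0.23374 cm.

0.2 centimeters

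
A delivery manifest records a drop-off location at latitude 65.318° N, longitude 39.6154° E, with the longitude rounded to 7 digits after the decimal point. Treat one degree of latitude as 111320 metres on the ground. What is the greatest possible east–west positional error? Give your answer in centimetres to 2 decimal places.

Rounding to 7 decimal places leaves the longitude within ±5e-08° of the true value.
At latitude 65.318° a degree of longitude spans 111320 m × cos 65.318° = 111320 × 0.4176 ≈ 46485.2 m.
So at most 5e-08° × 46485.2 ≈ 0.00232426 m east–west.
That is 0.00232426 m = 0.23243 cm.

0.23 centimetres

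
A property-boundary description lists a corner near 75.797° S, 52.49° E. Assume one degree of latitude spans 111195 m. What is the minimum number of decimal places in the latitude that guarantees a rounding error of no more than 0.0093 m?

One degree of latitude covers 111195 m.
Rounding to N decimal places gives at most 0.5 × 10⁻ᴺ degrees of error, i.e. 0.5 × 10⁻ᴺ × 111195 m.
Need 0.5 × 111195 × 10⁻ᴺ ≤ 0.0093 → 10⁻ᴺ ≤ 1.673e-07, so N ≥ 6.78.
So 7 decimal places suffice (0.00556 m); 6 would allow up to 0.0556 m.

7 decimal places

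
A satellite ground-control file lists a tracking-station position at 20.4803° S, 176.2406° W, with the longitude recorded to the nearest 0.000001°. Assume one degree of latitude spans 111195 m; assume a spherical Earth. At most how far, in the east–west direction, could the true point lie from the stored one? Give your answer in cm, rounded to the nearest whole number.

5 cm

Rounding to 6 decimal places leaves the longitude within ±5e-07° of the true value.
One degree of longitude at 20.4803° is 111195 × cos 20.4803° ≈ 111195 × 0.9368 = 104167 m.
Maximum E–W displacement: 5e-07 × 104167 = 0.0520833 m.
That is 0.0520833 m = 5.2083 cm.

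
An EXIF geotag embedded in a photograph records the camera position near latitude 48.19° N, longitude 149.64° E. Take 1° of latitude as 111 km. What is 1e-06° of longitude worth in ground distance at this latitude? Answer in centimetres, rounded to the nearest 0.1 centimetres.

1e-06° of longitude at 48.19° is 1e-06 × 111000 × cos 48.19° ≈ 1e-06 × 73999.5 = 0.0739995 m.
That is 0.0739995 m = 7.4 cm.

7.4 centimetres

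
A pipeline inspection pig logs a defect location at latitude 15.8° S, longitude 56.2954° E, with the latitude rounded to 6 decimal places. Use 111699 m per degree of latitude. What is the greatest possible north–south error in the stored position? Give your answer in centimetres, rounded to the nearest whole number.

Rounding to 6 decimal places leaves the latitude within ±5e-07° of the true value.
Along the meridian that is 5e-07° × 111699 m/° = 0.0558495 m.
That is 0.0558495 m = 5.5849 cm.

6 centimetres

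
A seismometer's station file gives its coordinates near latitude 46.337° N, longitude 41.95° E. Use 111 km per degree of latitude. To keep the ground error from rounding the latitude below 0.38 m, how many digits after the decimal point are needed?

One degree of latitude covers 111000 m.
With N decimal places the half-ulp bound is 0.5·10⁻ᴺ°, or 0.5·10⁻ᴺ × 111000 m on the ground.
Need 0.5 × 111000 × 10⁻ᴺ ≤ 0.38 → 10⁻ᴺ ≤ 6.847e-06, so N ≥ 5.16.
At 5 places the error can reach 0.555 m, but 6 places keeps it to 0.0555 m.

6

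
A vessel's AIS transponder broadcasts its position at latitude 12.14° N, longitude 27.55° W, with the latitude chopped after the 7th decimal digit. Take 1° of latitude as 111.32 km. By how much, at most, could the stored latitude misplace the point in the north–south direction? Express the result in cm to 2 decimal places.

Truncating at 7 decimal places can drop up to a full unit in the last place, so the latitude may be off by as much as 1e-07°.
Along the meridian that is 1e-07° × 111320 m/° = 0.011132 m.
That is 0.011132 m = 1.1132 cm.

1.11 cm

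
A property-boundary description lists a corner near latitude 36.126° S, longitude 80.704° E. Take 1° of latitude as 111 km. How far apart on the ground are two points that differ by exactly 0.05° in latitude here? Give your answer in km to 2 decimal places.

0.05° × 111000 m/° = 5550 m.
That is 5550 m = 5.55 km.

5.55 km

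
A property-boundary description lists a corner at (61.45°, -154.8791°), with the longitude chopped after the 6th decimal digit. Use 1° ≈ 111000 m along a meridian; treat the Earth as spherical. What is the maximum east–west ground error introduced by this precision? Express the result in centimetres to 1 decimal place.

5.3 centimetres

Truncating at 6 decimal places can drop up to a full unit in the last place, so the longitude may be off by as much as 1e-06°.
Parallels shrink by cos φ, so at 61.45° a degree of longitude is 111000 × 0.4779 ≈ 53049.7 m.
So at most 1e-06° × 53049.7 ≈ 0.0530497 m east–west.
That is 0.0530497 m = 5.305 cm.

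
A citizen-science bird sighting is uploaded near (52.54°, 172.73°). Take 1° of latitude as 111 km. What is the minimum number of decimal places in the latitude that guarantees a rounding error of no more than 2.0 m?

5 decimal places

One degree of latitude covers 111000 m.
Rounding to N decimal places gives at most 0.5 × 10⁻ᴺ degrees of error, i.e. 0.5 × 10⁻ᴺ × 111000 m.
Need 0.5 × 111000 × 10⁻ᴺ ≤ 2.0 → 10⁻ᴺ ≤ 3.604e-05, so N ≥ 4.44.
At 4 places the error can reach 5.55 m, but 5 places keeps it to 0.555 m.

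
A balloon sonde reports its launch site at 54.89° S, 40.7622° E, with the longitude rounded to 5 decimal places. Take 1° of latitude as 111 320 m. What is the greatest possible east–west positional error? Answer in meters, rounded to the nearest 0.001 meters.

0.320 meters

Rounding to 5 decimal places leaves the longitude within ±5e-06° of the true value.
One degree of longitude at 54.89° is 111320 × cos 54.89° ≈ 111320 × 0.5751 = 64025.5 m.
East–west error: 5e-06° × 64025.5 m/° ≈ 0.320127 m.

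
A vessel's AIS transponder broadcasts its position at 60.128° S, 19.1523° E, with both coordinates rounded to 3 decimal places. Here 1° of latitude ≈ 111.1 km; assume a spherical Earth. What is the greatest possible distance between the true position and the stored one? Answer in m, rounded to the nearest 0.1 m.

62.1 m

Rounding to 3 decimal places leaves each coordinate within ±0.0005° of the true value.
Latitude error → 0.0005 × 111100 = 55.55 m along the meridian.
Longitude error → 0.0005 × 111100 × cos 60.128° = 0.0005 × 111100 × 0.4981 ≈ 27.6675 m.
Worst case both components are at the extreme and orthogonal: √(55.55² + 27.6675²) ≈ 62.0588 m.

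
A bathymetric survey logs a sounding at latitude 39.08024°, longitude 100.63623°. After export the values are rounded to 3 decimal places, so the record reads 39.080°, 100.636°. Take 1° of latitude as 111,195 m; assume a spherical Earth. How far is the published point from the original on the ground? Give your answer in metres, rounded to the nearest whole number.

Δlat = 39.08024 − 39.080 = +0.00024°; Δlon = 100.63623 − 100.636 = +0.00023°.
N–S: 0.00024° × 111195 m/° = 26.6868 m.
E–W at 39.08°: 0.00023° × 111195 × cos 39.08° = 0.00023 × 111195 × 0.7763 ≈ 19.8529 m.
Combined displacement = (26.6868² + 19.8529²)^½ ≈ 33.2614 m.

33 metres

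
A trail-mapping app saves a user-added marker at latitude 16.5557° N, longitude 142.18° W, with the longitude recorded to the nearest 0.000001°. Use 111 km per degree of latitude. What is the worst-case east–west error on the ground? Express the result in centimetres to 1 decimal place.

5.3 centimetres

Rounding to 6 decimal places leaves the longitude within ±5e-07° of the true value.
At latitude 16.5557° a degree of longitude spans 111000 m × cos 16.5557° = 111000 × 0.9585 ≈ 106398 m.
Maximum E–W displacement: 5e-07 × 106398 = 0.0531991 m.
That is 0.0531991 m = 5.3199 cm.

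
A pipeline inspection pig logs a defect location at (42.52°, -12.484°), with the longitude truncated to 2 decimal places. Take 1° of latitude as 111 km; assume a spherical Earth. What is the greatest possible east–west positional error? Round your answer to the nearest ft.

2684 ft

Truncating at 2 decimal places can drop up to a full unit in the last place, so the longitude may be off by as much as 0.01°.
Parallels shrink by cos φ, so at 42.52° a degree of longitude is 111000 × 0.7370 ≈ 81811.6 m.
Maximum E–W displacement: 0.01 × 81811.6 = 818.116 m.
Converting: 818.116 m × 3.2808 ft/m ≈ 2684.1 ft.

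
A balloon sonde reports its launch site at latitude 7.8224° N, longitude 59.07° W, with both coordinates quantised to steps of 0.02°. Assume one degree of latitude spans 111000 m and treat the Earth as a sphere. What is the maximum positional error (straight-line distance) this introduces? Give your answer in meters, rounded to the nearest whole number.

1562 meters

With a 0.02° grid the true value lies within half a step, ±0.02°/2 = ±0.01°, of the stored one.
North–south component: 0.01° × 111000 = 1110 m.
E–W at 7.8224°: 0.01° × 111000 × cos 7.8224° = 0.01 × 111000 × 0.9907 ≈ 1099.67 m.
Combining orthogonally: (1110² + 1099.67²)^½ ≈ 1562.49 m.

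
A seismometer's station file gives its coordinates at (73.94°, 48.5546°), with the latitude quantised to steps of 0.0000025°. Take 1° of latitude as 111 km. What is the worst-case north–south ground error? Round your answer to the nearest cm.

14 cm

With a 0.0000025° grid the true value lies within half a step, ±0.0000025°/2 = ±1.25e-06°, of the stored one.
So the N–S error is at most 1.25e-06 × 111000 = 0.13875 m.
That is 0.13875 m = 13.875 cm.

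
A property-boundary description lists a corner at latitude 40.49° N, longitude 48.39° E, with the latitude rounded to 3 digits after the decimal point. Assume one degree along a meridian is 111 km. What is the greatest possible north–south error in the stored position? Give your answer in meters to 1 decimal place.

55.5 meters

Rounding to 3 decimal places leaves the latitude within ±0.0005° of the true value.
So the N–S error is at most 0.0005 × 111000 = 55.5 m.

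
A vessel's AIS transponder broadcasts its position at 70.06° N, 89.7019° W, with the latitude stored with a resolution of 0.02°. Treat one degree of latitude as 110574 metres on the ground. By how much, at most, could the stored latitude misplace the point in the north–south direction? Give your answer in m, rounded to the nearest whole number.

1106 m

With a 0.02° grid the true value lies within half a step, ±0.02°/2 = ±0.01°, of the stored one.
Along the meridian that is 0.01° × 110574 m/° = 1105.74 m.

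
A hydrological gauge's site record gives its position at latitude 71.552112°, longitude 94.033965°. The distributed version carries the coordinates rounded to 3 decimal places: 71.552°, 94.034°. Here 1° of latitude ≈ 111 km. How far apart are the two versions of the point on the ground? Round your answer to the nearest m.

Δlat = 71.552112 − 71.552 = +0.000112°; Δlon = 94.033965 − 94.034 = -0.000035°.
N–S: 0.000112° × 111000 m/° = 12.432 m.
East–west at this latitude: -0.000035° × 111000 × cos 71.552° ≈ -0.000035 × 35125.3 = -1.22938 m.
Combined displacement = (12.432² + 1.22938²)^½ ≈ 12.4926 m.

12 m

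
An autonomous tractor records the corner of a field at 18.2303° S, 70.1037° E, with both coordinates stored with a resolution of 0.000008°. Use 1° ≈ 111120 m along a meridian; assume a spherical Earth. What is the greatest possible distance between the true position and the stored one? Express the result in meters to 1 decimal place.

With a 0.000008° grid the true value lies within half a step, ±0.000008°/2 = ±4e-06°, of the stored one.
N–S: 4e-06° × 111120 m/° = 0.44448 m.
Longitude error → 4e-06 × 111120 × cos 18.2303° = 4e-06 × 111120 × 0.9498 ≈ 0.42217 m.
Worst case both components are at the extreme and orthogonal: √(0.44448² + 0.42217²) ≈ 0.613017 m.

0.6 meters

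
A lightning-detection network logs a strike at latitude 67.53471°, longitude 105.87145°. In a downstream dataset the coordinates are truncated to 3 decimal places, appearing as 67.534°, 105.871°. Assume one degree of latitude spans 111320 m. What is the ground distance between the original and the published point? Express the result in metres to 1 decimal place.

81.3 metres

The latitude changed by +0.00071° and the longitude by +0.00045°.
North–south shift: 0.00071 × 111320 = 79.0372 m.
East–west at this latitude: 0.00045° × 111320 × cos 67.534° ≈ 0.00045 × 42539.3 = 19.1427 m.
Distance: √(79.0372² + 19.1427²) ≈ 81.3223 m.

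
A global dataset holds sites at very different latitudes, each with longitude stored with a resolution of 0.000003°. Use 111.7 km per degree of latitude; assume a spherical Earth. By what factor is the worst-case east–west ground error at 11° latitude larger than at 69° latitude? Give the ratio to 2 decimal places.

2.74

With a 0.000003° grid the true value lies within half a step, ±0.000003°/2 = ±1.5e-06°, of the stored one.
At 11°: 1.5e-06° × 111700 × cos 11° = 1.5e-06 × 111700 × 0.9816 ≈ 0.16447 m.
Error at 69° = 1.5e-06° × 111700 × cos 69° ≈ 0.16755 × 0.3584 = 0.060045 m.
Ratio: 0.16447 / 0.060045 = cos 11° / cos 69° ≈ 2.7392.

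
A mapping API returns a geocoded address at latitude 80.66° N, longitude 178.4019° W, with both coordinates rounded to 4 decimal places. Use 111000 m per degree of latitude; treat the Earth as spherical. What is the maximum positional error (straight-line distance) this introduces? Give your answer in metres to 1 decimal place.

Rounding to 4 decimal places leaves each coordinate within ±5e-05° of the true value.
Latitude error → 5e-05 × 111000 = 5.55 m along the meridian.
E–W at 80.66°: 5e-05° × 111000 × cos 80.66° = 5e-05 × 111000 × 0.1623 ≈ 0.900725 m.
Worst case both components are at the extreme and orthogonal: √(5.55² + 0.900725²) ≈ 5.62262 m.

5.6 metres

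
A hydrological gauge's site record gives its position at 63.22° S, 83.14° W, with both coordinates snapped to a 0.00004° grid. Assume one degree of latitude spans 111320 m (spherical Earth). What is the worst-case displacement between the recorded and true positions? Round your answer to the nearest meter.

With a 0.00004° grid the true value lies within half a step, ±0.00004°/2 = ±2e-05°, of the stored one.
Latitude error → 2e-05 × 111320 = 2.2264 m along the meridian.
Longitude error → 2e-05 × 111320 × cos 63.22° = 2e-05 × 111320 × 0.4506 ≈ 1.00314 m.
The two errors are perpendicular, so the maximum displacement is √(2.2264² + 1.00314²) ≈ 2.44196 m.

2 meters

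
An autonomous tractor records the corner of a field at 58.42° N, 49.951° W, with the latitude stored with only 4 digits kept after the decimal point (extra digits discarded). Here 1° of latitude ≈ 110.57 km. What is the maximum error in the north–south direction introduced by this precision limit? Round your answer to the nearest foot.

36 feet

Truncating at 4 decimal places can drop up to a full unit in the last place, so the latitude may be off by as much as 0.0001°.
So the N–S error is at most 0.0001 × 110570 = 11.057 m.
In feet: 11.057 m ÷ 0.3048 ≈ 36.276 ft.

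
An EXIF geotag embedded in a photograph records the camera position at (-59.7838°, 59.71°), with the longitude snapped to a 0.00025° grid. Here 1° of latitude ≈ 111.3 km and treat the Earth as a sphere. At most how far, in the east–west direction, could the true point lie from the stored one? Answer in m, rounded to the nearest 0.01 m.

With a 0.00025° grid the true value lies within half a step, ±0.00025°/2 = ±0.000125°, of the stored one.
One degree of longitude at 59.7838° is 111300 × cos 59.7838° ≈ 111300 × 0.5033 = 56013.3 m.
So at most 0.000125° × 56013.3 ≈ 7.00166 m east–west.

7.00 m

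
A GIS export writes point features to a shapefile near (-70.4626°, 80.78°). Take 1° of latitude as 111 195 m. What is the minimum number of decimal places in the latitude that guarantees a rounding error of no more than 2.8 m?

5 decimal places

One degree of latitude covers 111195 m.
N decimal places → at most half a unit in the last place, 0.5 × 10⁻ᴺ° = 111195/2 × 10⁻ᴺ m.
Need 0.5 × 111195 × 10⁻ᴺ ≤ 2.8 → 10⁻ᴺ ≤ 5.036e-05, so N ≥ 4.30.
So 5 decimal places suffice (0.556 m); 4 would allow up to 5.56 m.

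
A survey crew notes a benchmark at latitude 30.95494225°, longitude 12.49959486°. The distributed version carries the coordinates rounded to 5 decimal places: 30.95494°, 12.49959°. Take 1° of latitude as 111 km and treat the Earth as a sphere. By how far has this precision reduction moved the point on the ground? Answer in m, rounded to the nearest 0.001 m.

0.526 m

Δlat = 30.95494225 − 30.95494 = +0.00000225°; Δlon = 12.49959486 − 12.49959 = +0.00000486°.
North–south shift: 0.00000225 × 111000 = 0.24975 m.
E–W at 30.9549°: 0.00000486° × 111000 × cos 30.9549° = 0.00000486 × 111000 × 0.8576 ≈ 0.462626 m.
Combined displacement = (0.24975² + 0.462626²)^½ ≈ 0.525735 m.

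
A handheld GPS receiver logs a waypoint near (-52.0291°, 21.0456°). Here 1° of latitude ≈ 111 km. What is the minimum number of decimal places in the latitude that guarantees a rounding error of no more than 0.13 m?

One degree of latitude covers 111000 m.
Rounding to N decimal places gives at most 0.5 × 10⁻ᴺ degrees of error, i.e. 0.5 × 10⁻ᴺ × 111000 m.
Setting 55500 × 10⁻ᴺ ≤ 0.13 gives 10ᴺ ≥ 4.269e+05, i.e. N ≥ 5.63.
So 6 decimal places suffice (0.0555 m); 5 would allow up to 0.555 m.

6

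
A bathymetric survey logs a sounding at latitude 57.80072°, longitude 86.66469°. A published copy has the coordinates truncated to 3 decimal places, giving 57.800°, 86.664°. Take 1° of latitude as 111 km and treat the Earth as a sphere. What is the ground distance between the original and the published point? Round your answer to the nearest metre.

90 metres

The latitude changed by +0.00072° and the longitude by +0.00069°.
North–south shift: 0.00072 × 111000 = 79.92 m.
East–west at this latitude: 0.00069° × 111000 × cos 57.8° ≈ 0.00069 × 59149.3 = 40.813 m.
Combined displacement = (79.92² + 40.813²)^½ ≈ 89.738 m.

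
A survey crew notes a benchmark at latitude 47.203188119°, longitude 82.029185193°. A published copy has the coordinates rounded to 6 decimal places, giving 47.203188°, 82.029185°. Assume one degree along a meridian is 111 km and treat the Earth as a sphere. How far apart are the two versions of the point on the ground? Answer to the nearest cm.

Δlat = 47.203188119 − 47.203188 = +0.000000119°; Δlon = 82.029185193 − 82.029185 = +0.000000193°.
North–south shift: 0.000000119 × 111000 = 0.013209 m.
E–W at 47.2032°: 0.000000193° × 111000 × cos 47.2032° = 0.000000193 × 111000 × 0.6794 ≈ 0.0145548 m.
Distance: √(0.013209² + 0.0145548²) ≈ 0.019655 m.
That is 0.019655 m = 1.9655 cm.

2 cm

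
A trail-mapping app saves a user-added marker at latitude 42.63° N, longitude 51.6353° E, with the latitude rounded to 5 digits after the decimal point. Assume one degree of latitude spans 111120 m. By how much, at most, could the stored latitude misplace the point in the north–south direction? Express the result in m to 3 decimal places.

Rounding to 5 decimal places leaves the latitude within ±5e-06° of the true value.
North–south distance: 5e-06° × 111120 m/° = 0.5556 m.

0.556 m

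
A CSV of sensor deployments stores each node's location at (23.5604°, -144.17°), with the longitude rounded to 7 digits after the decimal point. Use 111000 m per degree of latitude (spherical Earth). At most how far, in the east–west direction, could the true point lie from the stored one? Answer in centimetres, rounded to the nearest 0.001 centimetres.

0.509 centimetres

Rounding to 7 decimal places leaves the longitude within ±5e-08° of the true value.
Parallels shrink by cos φ, so at 23.5604° a degree of longitude is 111000 × 0.9166 ≈ 101747 m.
East–west error: 5e-08° × 101747 m/° ≈ 0.00508735 m.
That is 0.00508735 m = 0.50873 cm.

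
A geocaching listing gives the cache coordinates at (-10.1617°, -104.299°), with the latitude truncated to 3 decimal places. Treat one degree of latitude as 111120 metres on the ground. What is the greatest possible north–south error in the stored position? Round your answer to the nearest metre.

Truncating at 3 decimal places can drop up to a full unit in the last place, so the latitude may be off by as much as 0.001°.
So the N–S error is at most 0.001 × 111120 = 111.12 m.

111 metres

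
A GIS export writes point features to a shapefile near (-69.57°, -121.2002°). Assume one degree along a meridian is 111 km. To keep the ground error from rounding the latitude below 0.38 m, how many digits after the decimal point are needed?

6 decimal places

One degree of latitude covers 111000 m.
N decimal places → at most half a unit in the last place, 0.5 × 10⁻ᴺ° = 111000/2 × 10⁻ᴺ m.
Setting 55500 × 10⁻ᴺ ≤ 0.38 gives 10ᴺ ≥ 1.461e+05, i.e. N ≥ 5.16.
N = 5 would give 0.555 m (too coarse); N = 6 gives 0.0555 m ≤ 0.38 m.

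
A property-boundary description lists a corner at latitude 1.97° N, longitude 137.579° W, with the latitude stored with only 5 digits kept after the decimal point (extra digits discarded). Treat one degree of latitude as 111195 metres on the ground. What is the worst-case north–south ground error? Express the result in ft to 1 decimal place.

3.6 ft

Truncating at 5 decimal places can drop up to a full unit in the last place, so the latitude may be off by as much as 1e-05°.
So the N–S error is at most 1e-05 × 111195 = 1.11195 m.
Converting: 1.11195 m × 3.2808 ft/m ≈ 3.6481 ft.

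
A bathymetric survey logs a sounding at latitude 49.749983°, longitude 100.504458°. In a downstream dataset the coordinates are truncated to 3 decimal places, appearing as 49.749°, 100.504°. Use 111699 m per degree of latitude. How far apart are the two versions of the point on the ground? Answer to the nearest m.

Δlat = 49.749983 − 49.749 = +0.000983°; Δlon = 100.504458 − 100.504 = +0.000458°.
N–S: 0.000983° × 111699 m/° = 109.8 m.
East–west at this latitude: 0.000458° × 111699 × cos 49.749° ≈ 0.000458 × 72172.9 = 33.0552 m.
Combined displacement = (109.8² + 33.0552²)^½ ≈ 114.668 m.

115 m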